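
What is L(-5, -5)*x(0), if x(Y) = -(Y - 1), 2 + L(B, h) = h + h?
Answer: -12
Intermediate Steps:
L(B, h) = -2 + 2*h (L(B, h) = -2 + (h + h) = -2 + 2*h)
x(Y) = 1 - Y (x(Y) = -(-1 + Y) = 1 - Y)
L(-5, -5)*x(0) = (-2 + 2*(-5))*(1 - 1*0) = (-2 - 10)*(1 + 0) = -12*1 = -12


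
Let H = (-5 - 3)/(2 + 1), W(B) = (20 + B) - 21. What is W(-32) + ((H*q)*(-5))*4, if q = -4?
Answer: -739/3 ≈ -246.33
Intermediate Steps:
W(B) = -1 + B
H = -8/3 ≈ -2.6667
W(-32) + ((H*q)*(-5))*4 = (-1 - 32) + (-8/3*(-4)*(-5))*4 = -33 + ((32/3)*(-5))*4 = -33 - 160/3*4 = -33 - 640/3 = -739/3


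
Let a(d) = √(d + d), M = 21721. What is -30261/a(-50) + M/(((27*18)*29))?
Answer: 749/486 + 30261*I/10 ≈ 1.5412 + 3026.1*I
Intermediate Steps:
a(d) = √2*√d (a(d) = √(2*d) = √2*√d)
-30261/a(-50) + M/(((27*18)*29)) = -30261*(-I/10) + 21721/(((27*18)*29)) = -30261*(-I/10) + 21721/((486*29)) = -30261*(-I/10) + 21721/14094 = -(-30261)*I/10 + 21721*(1/14094) = 30261*I/10 + 749/486 = 749/486 + 30261*I/10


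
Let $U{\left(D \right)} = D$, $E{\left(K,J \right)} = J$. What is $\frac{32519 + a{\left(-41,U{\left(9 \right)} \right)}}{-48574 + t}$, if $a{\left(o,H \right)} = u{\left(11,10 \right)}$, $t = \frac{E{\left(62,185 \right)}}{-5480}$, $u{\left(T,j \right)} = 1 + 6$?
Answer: $- \frac{35648496}{53237141} \approx -0.66962$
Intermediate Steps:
$u{\left(T,j \right)} = 7$
$t = - \frac{37}{1096}$ ($t = \frac{185}{-5480} = 185 \left(- \frac{1}{5480}\right) = - \frac{37}{1096} \approx -0.033759$)
$a{\left(o,H \right)} = 7$
$\frac{32519 + a{\left(-41,U{\left(9 \right)} \right)}}{-48574 + t} = \frac{32519 + 7}{-48574 - \frac{37}{1096}} = \frac{32526}{- \frac{53237141}{1096}} = 32526 \left(- \frac{1096}{53237141}\right) = - \frac{35648496}{53237141}$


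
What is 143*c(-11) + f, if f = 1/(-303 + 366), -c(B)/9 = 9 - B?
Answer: -1621619/63 ≈ -25740.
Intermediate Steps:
c(B) = -81 + 9*B (c(B) = -9*(9 - B) = -81 + 9*B)
f = 1/63 ≈ 0.015873
143*c(-11) + f = 143*(-81 + 9*(-11)) + 1/63 = 143*(-81 - 99) + 1/63 = 143*(-180) + 1/63 = -25740 + 1/63 = -1621619/63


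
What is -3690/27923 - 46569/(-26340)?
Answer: 401050529/245163940 ≈ 1.6358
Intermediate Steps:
-3690/27923 - 46569/(-26340) = -3690*1/27923 - 46569*(-1/26340) = -3690/27923 + 15523/8780 = 401050529/245163940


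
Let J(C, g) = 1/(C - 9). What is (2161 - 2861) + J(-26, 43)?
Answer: -24501/35 ≈ -700.03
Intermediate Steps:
J(C, g) = 1/(-9 + C)
(2161 - 2861) + J(-26, 43) = (2161 - 2861) + 1/(-9 - 26) = -700 + 1/(-35) = -700 - 1/35 = -24501/35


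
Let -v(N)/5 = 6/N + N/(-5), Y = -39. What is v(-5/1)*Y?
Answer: -39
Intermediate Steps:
v(N) = N - 30/N (v(N) = -5*(6/N + N/(-5)) = -5*(6/N + N*(-⅕)) = -5*(6/N - N/5) = N - 30/N)
v(-5/1)*Y = (-5/1 - 30/((-5/1)))*(-39) = (-5*1 - 30/((-5*1)))*(-39) = (-5 - 30/(-5))*(-39) = (-5 - 30*(-⅕))*(-39) = (-5 + 6)*(-39) = 1*(-39) = -39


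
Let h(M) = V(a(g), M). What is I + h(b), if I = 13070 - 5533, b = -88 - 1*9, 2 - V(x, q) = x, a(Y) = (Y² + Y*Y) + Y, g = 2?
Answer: 7529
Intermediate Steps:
a(Y) = Y + 2*Y² (a(Y) = (Y² + Y²) + Y = 2*Y² + Y = Y + 2*Y²)
V(x, q) = 2 - x
b = -97 (b = -88 - 9 = -97)
I = 7537
h(M) = -8 (h(M) = 2 - 2*(1 + 2*2) = 2 - 2*(1 + 4) = 2 - 2*5 = 2 - 1*10 = 2 - 10 = -8)
I + h(b) = 7537 - 8 = 7529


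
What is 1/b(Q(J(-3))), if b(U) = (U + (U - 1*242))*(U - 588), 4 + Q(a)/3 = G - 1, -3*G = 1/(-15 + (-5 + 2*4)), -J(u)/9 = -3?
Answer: 72/11800285 ≈ 6.1015e-6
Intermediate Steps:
J(u) = 27 (J(u) = -9*(-3) = 27)
G = 1/36 (G = -1/(3*(-15 + (-5 + 2*4))) = -1/(3*(-15 + (-5 + 8))) = -1/(3*(-15 + 3)) = -⅓/(-12) = -⅓*(-1/12) = 1/36 ≈ 0.027778)
Q(a) = -179/12 (Q(a) = -12 + 3*(1/36 - 1) = -12 + 3*(-35/36) = -12 - 35/12 = -179/12)
b(U) = (-588 + U)*(-242 + 2*U) (b(U) = (U + (U - 242))*(-588 + U) = (U + (-242 + U))*(-588 + U) = (-242 + 2*U)*(-588 + U) = (-588 + U)*(-242 + 2*U))
1/b(Q(J(-3))) = 1/(142296 - 1418*(-179/12) + 2*(-179/12)²) = 1/(142296 + 126911/6 + 2*(32041/144)) = 1/(142296 + 126911/6 + 32041/72) = 1/(11800285/72) = 72/11800285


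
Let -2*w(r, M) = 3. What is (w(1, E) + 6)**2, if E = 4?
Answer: 81/4 ≈ 20.250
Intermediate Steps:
w(r, M) = -3/2 (w(r, M) = -1/2*3 = -3/2)
(w(1, E) + 6)**2 = (-3/2 + 6)**2 = (9/2)**2 = 81/4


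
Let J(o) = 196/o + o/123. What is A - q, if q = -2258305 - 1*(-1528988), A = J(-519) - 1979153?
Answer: -26595358067/21279 ≈ -1.2498e+6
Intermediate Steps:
J(o) = 196/o + o/123 (J(o) = 196/o + o*(1/123) = 196/o + o/123)
A = -42114494510/21279 (A = (196/(-519) + (1/123)*(-519)) - 1979153 = (196*(-1/519) - 173/41) - 1979153 = (-196/519 - 173/41) - 1979153 = -97823/21279 - 1979153 = -42114494510/21279 ≈ -1.9792e+6)
q = -729317 (q = -2258305 + 1528988 = -729317)
A - q = -42114494510/21279 - 1*(-729317) = -42114494510/21279 + 729317 = -26595358067/21279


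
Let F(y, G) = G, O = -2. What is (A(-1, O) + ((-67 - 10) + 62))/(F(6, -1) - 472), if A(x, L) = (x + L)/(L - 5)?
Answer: 102/3311 ≈ 0.030806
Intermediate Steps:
A(x, L) = (L + x)/(-5 + L)
(A(-1, O) + ((-67 - 10) + 62))/(F(6, -1) - 472) = ((-2 - 1)/(-5 - 2) + ((-67 - 10) + 62))/(-1 - 472) = (-3/(-7) + (-77 + 62))/(-473) = (-1/7*(-3) - 15)*(-1/473) = (3/7 - 15)*(-1/473) = -102/7*(-1/473) = 102/3311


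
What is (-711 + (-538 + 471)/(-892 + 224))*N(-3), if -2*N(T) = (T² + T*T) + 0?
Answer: 4273929/668 ≈ 6398.1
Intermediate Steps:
N(T) = -T² (N(T) = -((T² + T*T) + 0)/2 = -((T² + T²) + 0)/2 = -(2*T² + 0)/2 = -T²)
(-711 + (-538 + 471)/(-892 + 224))*N(-3) = (-711 + (-538 + 471)/(-892 + 224))*(-1*(-3)²) = (-711 - 67/(-668))*(-1*9) = (-711 - 67*(-1/668))*(-9) = (-711 + 67/668)*(-9) = -474881/668*(-9) = 4273929/668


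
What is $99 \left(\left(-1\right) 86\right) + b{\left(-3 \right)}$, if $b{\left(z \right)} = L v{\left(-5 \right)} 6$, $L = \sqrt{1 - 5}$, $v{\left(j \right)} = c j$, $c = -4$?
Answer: $-8514 + 240 i \approx -8514.0 + 240.0 i$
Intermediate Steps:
$v{\left(j \right)} = - 4 j$
$L = 2 i$ ($L = \sqrt{-4} = 2 i \approx 2.0 i$)
$b{\left(z \right)} = 240 i$ ($b{\left(z \right)} = 2 i \left(\left(-4\right) \left(-5\right)\right) 6 = 2 i 20 \cdot 6 = 40 i 6 = 240 i$)
$99 \left(\left(-1\right) 86\right) + b{\left(-3 \right)} = 99 \left(\left(-1\right) 86\right) + 240 i = 99 \left(-86\right) + 240 i = -8514 + 240 i$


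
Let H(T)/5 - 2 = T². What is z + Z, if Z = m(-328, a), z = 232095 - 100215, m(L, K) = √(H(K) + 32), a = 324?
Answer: 131880 + √524922 ≈ 1.3260e+5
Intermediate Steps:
H(T) = 10 + 5*T²
m(L, K) = √(42 + 5*K²) (m(L, K) = √((10 + 5*K²) + 32) = √(42 + 5*K²))
z = 131880
Z = √524922 (Z = √(42 + 5*324²) = √(42 + 5*104976) = √(42 + 524880) = √524922 ≈ 724.51)
z + Z = 131880 + √524922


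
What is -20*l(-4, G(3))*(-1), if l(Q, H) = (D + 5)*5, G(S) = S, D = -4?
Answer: 100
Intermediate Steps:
l(Q, H) = 5 (l(Q, H) = (-4 + 5)*5 = 1*5 = 5)
-20*l(-4, G(3))*(-1) = -20*5*(-1) = -100*(-1) = 100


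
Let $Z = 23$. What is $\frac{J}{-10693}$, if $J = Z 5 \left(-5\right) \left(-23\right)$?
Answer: $- \frac{13225}{10693} \approx -1.2368$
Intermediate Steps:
$J = 13225$ ($J = 23 \cdot 5 \left(-5\right) \left(-23\right) = 23 \left(-25\right) \left(-23\right) = \left(-575\right) \left(-23\right) = 13225$)
$\frac{J}{-10693} = \frac{13225}{-10693} = 13225 \left(- \frac{1}{10693}\right) = - \frac{13225}{10693}$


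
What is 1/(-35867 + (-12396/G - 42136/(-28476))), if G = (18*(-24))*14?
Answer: -56952/2042496383 ≈ -2.7884e-5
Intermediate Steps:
G = -6048 (G = -432*14 = -6048)
1/(-35867 + (-12396/G - 42136/(-28476))) = 1/(-35867 + (-12396/(-6048) - 42136/(-28476))) = 1/(-35867 + (-12396*(-1/6048) - 42136*(-1/28476))) = 1/(-35867 + (1033/504 + 10534/7119)) = 1/(-35867 + 201001/56952) = 1/(-2042496383/56952) = -56952/2042496383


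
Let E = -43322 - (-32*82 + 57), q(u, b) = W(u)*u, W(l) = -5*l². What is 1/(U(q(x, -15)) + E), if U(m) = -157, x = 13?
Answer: -1/40912 ≈ -2.4443e-5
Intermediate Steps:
q(u, b) = -5*u³ (q(u, b) = (-5*u²)*u = -5*u³)
E = -40755 (E = -43322 - (-2624 + 57) = -43322 - 1*(-2567) = -43322 + 2567 = -40755)
1/(U(q(x, -15)) + E) = 1/(-157 - 40755) = 1/(-40912) = -1/40912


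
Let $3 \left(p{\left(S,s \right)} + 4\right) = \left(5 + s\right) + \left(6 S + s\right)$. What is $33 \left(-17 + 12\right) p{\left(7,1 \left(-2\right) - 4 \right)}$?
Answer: $-1265$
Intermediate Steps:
$p{\left(S,s \right)} = - \frac{7}{3} + 2 S + \frac{2 s}{3}$ ($p{\left(S,s \right)} = -4 + \frac{\left(5 + s\right) + \left(6 S + s\right)}{3} = -4 + \frac{\left(5 + s\right) + \left(s + 6 S\right)}{3} = -4 + \frac{5 + 2 s + 6 S}{3} = -4 + \left(\frac{5}{3} + 2 S + \frac{2 s}{3}\right) = - \frac{7}{3} + 2 S + \frac{2 s}{3}$)
$33 \left(-17 + 12\right) p{\left(7,1 \left(-2\right) - 4 \right)} = 33 \left(-17 + 12\right) \left(- \frac{7}{3} + 2 \cdot 7 + \frac{2 \left(1 \left(-2\right) - 4\right)}{3}\right) = 33 \left(-5\right) \left(- \frac{7}{3} + 14 + \frac{2 \left(-2 - 4\right)}{3}\right) = - 165 \left(- \frac{7}{3} + 14 + \frac{2}{3} \left(-6\right)\right) = - 165 \left(- \frac{7}{3} + 14 - 4\right) = \left(-165\right) \frac{23}{3} = -1265$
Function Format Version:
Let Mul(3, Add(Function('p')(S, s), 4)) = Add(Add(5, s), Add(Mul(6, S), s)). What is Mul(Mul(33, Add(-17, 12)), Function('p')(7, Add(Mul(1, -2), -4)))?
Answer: -1265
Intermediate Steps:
Function('p')(S, s) = Add(Rational(-7, 3), Mul(2, S), Mul(Rational(2, 3), s)) (Function('p')(S, s) = Add(-4, Mul(Rational(1, 3), Add(Add(5, s), Add(Mul(6, S), s)))) = Add(-4, Mul(Rational(1, 3), Add(Add(5, s), Add(s, Mul(6, S))))) = Add(-4, Mul(Rational(1, 3), Add(5, Mul(2, s), Mul(6, S)))) = Add(-4, Add(Rational(5, 3), Mul(2, S), Mul(Rational(2, 3), s))) = Add(Rational(-7, 3), Mul(2, S), Mul(Rational(2, 3), s)))
Mul(Mul(33, Add(-17, 12)), Function('p')(7, Add(Mul(1, -2), -4))) = Mul(Mul(33, Add(-17, 12)), Add(Rational(-7, 3), Mul(2, 7), Mul(Rational(2, 3), Add(Mul(1, -2), -4)))) = Mul(Mul(33, -5), Add(Rational(-7, 3), 14, Mul(Rational(2, 3), Add(-2, -4)))) = Mul(-165, Add(Rational(-7, 3), 14, Mul(Rational(2, 3), -6))) = Mul(-165, Add(Rational(-7, 3), 14, -4)) = Mul(-165, Rational(23, 3)) = -1265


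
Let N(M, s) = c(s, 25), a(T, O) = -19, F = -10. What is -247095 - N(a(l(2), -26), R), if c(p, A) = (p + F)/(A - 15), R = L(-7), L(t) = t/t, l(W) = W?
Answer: -2470941/10 ≈ -2.4709e+5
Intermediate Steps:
L(t) = 1
R = 1
c(p, A) = (-10 + p)/(-15 + A) (c(p, A) = (p - 10)/(A - 15) = (-10 + p)/(-15 + A))
N(M, s) = -1 + s/10 (N(M, s) = (-10 + s)/(-15 + 25) = (-10 + s)/10 = -1 + s/10)
-247095 - N(a(l(2), -26), R) = -247095 - (-1 + (1/10)*1) = -247095 - (-1 + 1/10) = -247095 - 1*(-9/10) = -247095 + 9/10 = -2470941/10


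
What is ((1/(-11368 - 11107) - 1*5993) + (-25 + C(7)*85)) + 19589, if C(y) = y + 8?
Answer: 333663849/22475 ≈ 14846.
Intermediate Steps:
C(y) = 8 + y
((1/(-11368 - 11107) - 1*5993) + (-25 + C(7)*85)) + 19589 = ((1/(-11368 - 11107) - 1*5993) + (-25 + (8 + 7)*85)) + 19589 = ((1/(-22475) - 5993) + (-25 + 15*85)) + 19589 = ((-1/22475 - 5993) + (-25 + 1275)) + 19589 = (-134692676/22475 + 1250) + 19589 = -106598926/22475 + 19589 = 333663849/22475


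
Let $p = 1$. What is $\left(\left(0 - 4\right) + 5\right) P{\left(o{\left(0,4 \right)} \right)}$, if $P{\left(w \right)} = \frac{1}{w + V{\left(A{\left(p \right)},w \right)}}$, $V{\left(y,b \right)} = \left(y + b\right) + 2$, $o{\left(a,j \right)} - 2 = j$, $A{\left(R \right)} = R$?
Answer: $\frac{1}{15} \approx 0.066667$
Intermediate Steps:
$o{\left(a,j \right)} = 2 + j$
$V{\left(y,b \right)} = 2 + b + y$ ($V{\left(y,b \right)} = \left(b + y\right) + 2 = 2 + b + y$)
$P{\left(w \right)} = \frac{1}{3 + 2 w}$ ($P{\left(w \right)} = \frac{1}{w + \left(2 + w + 1\right)} = \frac{1}{w + \left(3 + w\right)} = \frac{1}{3 + 2 w}$)
$\left(\left(0 - 4\right) + 5\right) P{\left(o{\left(0,4 \right)} \right)} = \frac{\left(0 - 4\right) + 5}{3 + 2 \left(2 + 4\right)} = \frac{\left(0 - 4\right) + 5}{3 + 2 \cdot 6} = \frac{-4 + 5}{3 + 12} = 1 \cdot \frac{1}{15} = \frac{1}{15}$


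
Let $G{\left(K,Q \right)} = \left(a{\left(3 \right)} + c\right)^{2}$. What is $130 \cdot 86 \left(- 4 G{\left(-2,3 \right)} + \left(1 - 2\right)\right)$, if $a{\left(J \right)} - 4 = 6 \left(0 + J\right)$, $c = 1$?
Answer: $-23668060$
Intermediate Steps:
$a{\left(J \right)} = 4 + 6 J$ ($a{\left(J \right)} = 4 + 6 \left(0 + J\right) = 4 + 6 J$)
$G{\left(K,Q \right)} = 529$ ($G{\left(K,Q \right)} = \left(\left(4 + 6 \cdot 3\right) + 1\right)^{2} = \left(\left(4 + 18\right) + 1\right)^{2} = \left(22 + 1\right)^{2} = 23^{2} = 529$)
$130 \cdot 86 \left(- 4 G{\left(-2,3 \right)} + \left(1 - 2\right)\right) = 130 \cdot 86 \left(\left(-4\right) 529 + \left(1 - 2\right)\right) = 11180 \left(-2116 - 1\right) = 11180 \left(-2117\right) = -23668060$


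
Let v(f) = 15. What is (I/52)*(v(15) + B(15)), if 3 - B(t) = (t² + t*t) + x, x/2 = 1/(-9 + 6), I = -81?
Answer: 17469/26 ≈ 671.88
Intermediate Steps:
x = -⅔ (x = 2/(-9 + 6) = 2/(-3) = 2*(-⅓) = -⅔ ≈ -0.66667)
B(t) = 11/3 - 2*t² (B(t) = 3 - ((t² + t*t) - ⅔) = 3 - ((t² + t²) - ⅔) = 3 - (2*t² - ⅔) = 3 - (-⅔ + 2*t²) = 3 + (⅔ - 2*t²) = 11/3 - 2*t²)
(I/52)*(v(15) + B(15)) = (-81/52)*(15 + (11/3 - 2*15²)) = (-81*1/52)*(15 + (11/3 - 2*225)) = -81*(15 + (11/3 - 450))/52 = -81*(15 - 1339/3)/52 = -81/52*(-1294/3) = 17469/26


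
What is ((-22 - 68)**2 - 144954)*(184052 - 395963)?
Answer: 29000867994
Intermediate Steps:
((-22 - 68)**2 - 144954)*(184052 - 395963) = ((-90)**2 - 144954)*(-211911) = (8100 - 144954)*(-211911) = -136854*(-211911) = 29000867994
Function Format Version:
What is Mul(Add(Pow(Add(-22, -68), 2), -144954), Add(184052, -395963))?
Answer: 29000867994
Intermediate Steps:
Mul(Add(Pow(Add(-22, -68), 2), -144954), Add(184052, -395963)) = Mul(Add(Pow(-90, 2), -144954), -211911) = Mul(Add(8100, -144954), -211911) = Mul(-136854, -211911) = 29000867994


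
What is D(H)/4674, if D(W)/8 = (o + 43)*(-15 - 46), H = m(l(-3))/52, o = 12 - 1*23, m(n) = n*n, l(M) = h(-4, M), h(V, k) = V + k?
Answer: -7808/2337 ≈ -3.3410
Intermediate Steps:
l(M) = -4 + M
m(n) = n²
o = -11 (o = 12 - 23 = -11)
H = 49/52 (H = (-4 - 3)²/52 = (-7)²*(1/52) = 49*(1/52) = 49/52 ≈ 0.94231)
D(W) = -15616 (D(W) = 8*((-11 + 43)*(-15 - 46)) = 8*(32*(-61)) = 8*(-1952) = -15616)
D(H)/4674 = -15616/4674 = -15616*1/4674 = -7808/2337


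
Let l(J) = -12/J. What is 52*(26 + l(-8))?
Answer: 1430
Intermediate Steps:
52*(26 + l(-8)) = 52*(26 - 12/(-8)) = 52*(26 - 12*(-⅛)) = 52*(26 + 3/2) = 52*(55/2) = 1430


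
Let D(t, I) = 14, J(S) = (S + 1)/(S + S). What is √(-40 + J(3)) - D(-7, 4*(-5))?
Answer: -14 + I*√354/3 ≈ -14.0 + 6.2716*I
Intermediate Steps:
J(S) = (1 + S)/(2*S) (J(S) = (1 + S)/((2*S)) = (1 + S)*(1/(2*S)) = (1 + S)/(2*S))
√(-40 + J(3)) - D(-7, 4*(-5)) = √(-40 + (½)*(1 + 3)/3) - 1*14 = √(-40 + (½)*(⅓)*4) - 14 = √(-40 + ⅔) - 14 = √(-118/3) - 14 = I*√354/3 - 14 = -14 + I*√354/3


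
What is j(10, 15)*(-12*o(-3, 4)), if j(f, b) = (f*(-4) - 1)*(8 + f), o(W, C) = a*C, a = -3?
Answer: -106272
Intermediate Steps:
o(W, C) = -3*C
j(f, b) = (-1 - 4*f)*(8 + f) (j(f, b) = (-4*f - 1)*(8 + f) = (-1 - 4*f)*(8 + f))
j(10, 15)*(-12*o(-3, 4)) = (-8 - 33*10 - 4*10²)*(-(-36)*4) = (-8 - 330 - 4*100)*(-12*(-12)) = (-8 - 330 - 400)*144 = -738*144 = -106272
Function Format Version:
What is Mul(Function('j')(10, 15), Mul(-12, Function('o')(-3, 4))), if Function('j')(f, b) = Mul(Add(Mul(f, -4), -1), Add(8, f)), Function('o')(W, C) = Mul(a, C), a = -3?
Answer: -106272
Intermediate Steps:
Function('o')(W, C) = Mul(-3, C)
Function('j')(f, b) = Mul(Add(-1, Mul(-4, f)), Add(8, f)) (Function('j')(f, b) = Mul(Add(Mul(-4, f), -1), Add(8, f)) = Mul(Add(-1, Mul(-4, f)), Add(8, f)))
Mul(Function('j')(10, 15), Mul(-12, Function('o')(-3, 4))) = Mul(Add(-8, Mul(-33, 10), Mul(-4, Pow(10, 2))), Mul(-12, Mul(-3, 4))) = Mul(Add(-8, -330, Mul(-4, 100)), Mul(-12, -12)) = Mul(Add(-8, -330, -400), 144) = Mul(-738, 144) = -106272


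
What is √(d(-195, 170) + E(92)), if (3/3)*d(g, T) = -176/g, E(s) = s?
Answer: 2*√883155/195 ≈ 9.6386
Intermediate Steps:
d(g, T) = -176/g
√(d(-195, 170) + E(92)) = √(-176/(-195) + 92) = √(-176*(-1/195) + 92) = √(176/195 + 92) = √(18116/195) = 2*√883155/195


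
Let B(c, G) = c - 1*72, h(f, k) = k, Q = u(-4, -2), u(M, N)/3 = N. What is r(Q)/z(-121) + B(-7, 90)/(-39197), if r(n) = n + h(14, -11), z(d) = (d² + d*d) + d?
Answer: 1637370/1143023717 ≈ 0.0014325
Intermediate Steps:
u(M, N) = 3*N
Q = -6 (Q = 3*(-2) = -6)
B(c, G) = -72 + c (B(c, G) = c - 72 = -72 + c)
z(d) = d + 2*d² (z(d) = (d² + d²) + d = 2*d² + d = d + 2*d²)
r(n) = -11 + n (r(n) = n - 11 = -11 + n)
r(Q)/z(-121) + B(-7, 90)/(-39197) = (-11 - 6)/((-121*(1 + 2*(-121)))) + (-72 - 7)/(-39197) = -17*(-1/(121*(1 - 242))) - 79*(-1/39197) = -17/((-121*(-241))) + 79/39197 = -17/29161 + 79/39197 = 1637370/1143023717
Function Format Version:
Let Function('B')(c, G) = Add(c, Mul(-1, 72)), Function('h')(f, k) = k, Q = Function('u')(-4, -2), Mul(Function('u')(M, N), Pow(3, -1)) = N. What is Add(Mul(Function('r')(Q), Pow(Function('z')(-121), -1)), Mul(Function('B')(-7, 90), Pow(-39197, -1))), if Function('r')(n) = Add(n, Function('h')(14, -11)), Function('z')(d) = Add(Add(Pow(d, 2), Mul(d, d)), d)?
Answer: Rational(1637370, 1143023717) ≈ 0.0014325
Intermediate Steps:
Function('u')(M, N) = Mul(3, N)
Q = -6 (Q = Mul(3, -2) = -6)
Function('B')(c, G) = Add(-72, c) (Function('B')(c, G) = Add(c, -72) = Add(-72, c))
Function('z')(d) = Add(d, Mul(2, Pow(d, 2))) (Function('z')(d) = Add(Add(Pow(d, 2), Pow(d, 2)), d) = Add(Mul(2, Pow(d, 2)), d) = Add(d, Mul(2, Pow(d, 2))))
Function('r')(n) = Add(-11, n) (Function('r')(n) = Add(n, -11) = Add(-11, n))
Add(Mul(Function('r')(Q), Pow(Function('z')(-121), -1)), Mul(Function('B')(-7, 90), Pow(-39197, -1))) = Add(Mul(Add(-11, -6), Pow(Mul(-121, Add(1, Mul(2, -121))), -1)), Mul(Add(-72, -7), Pow(-39197, -1))) = Add(Mul(-17, Pow(Mul(-121, Add(1, -242)), -1)), Mul(-79, Rational(-1, 39197))) = Add(Mul(-17, Pow(Mul(-121, -241), -1)), Rational(79, 39197)) = Add(Mul(-17, Pow(29161, -1)), Rational(79, 39197)) = Add(Mul(-17, Rational(1, 29161)), Rational(79, 39197)) = Add(Rational(-17, 29161), Rational(79, 39197)) = Rational(1637370, 1143023717)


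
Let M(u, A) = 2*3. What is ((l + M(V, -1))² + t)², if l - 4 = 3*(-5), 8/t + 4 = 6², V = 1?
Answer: 10201/16 ≈ 637.56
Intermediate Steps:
M(u, A) = 6
t = ¼ (t = 8/(-4 + 6²) = 8/(-4 + 36) = 8/32 = 8*(1/32) = ¼ ≈ 0.25000)
l = -11 (l = 4 + 3*(-5) = 4 - 15 = -11)
((l + M(V, -1))² + t)² = ((-11 + 6)² + ¼)² = ((-5)² + ¼)² = (25 + ¼)² = (101/4)² = 10201/16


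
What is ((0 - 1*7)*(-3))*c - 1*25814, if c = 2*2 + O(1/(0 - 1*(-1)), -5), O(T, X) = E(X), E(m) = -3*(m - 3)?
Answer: -25226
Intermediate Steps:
E(m) = 9 - 3*m (E(m) = -3*(-3 + m) = 9 - 3*m)
O(T, X) = 9 - 3*X
c = 28 (c = 2*2 + (9 - 3*(-5)) = 4 + (9 + 15) = 4 + 24 = 28)
((0 - 1*7)*(-3))*c - 1*25814 = ((0 - 1*7)*(-3))*28 - 1*25814 = ((0 - 7)*(-3))*28 - 25814 = -7*(-3)*28 - 25814 = 21*28 - 25814 = 588 - 25814 = -25226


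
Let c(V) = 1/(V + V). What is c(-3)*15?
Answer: -5/2 ≈ -2.5000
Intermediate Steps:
c(V) = 1/(2*V)
c(-3)*15 = ((1/2)/(-3))*15 = ((1/2)*(-1/3))*15 = -1/6*15 = -5/2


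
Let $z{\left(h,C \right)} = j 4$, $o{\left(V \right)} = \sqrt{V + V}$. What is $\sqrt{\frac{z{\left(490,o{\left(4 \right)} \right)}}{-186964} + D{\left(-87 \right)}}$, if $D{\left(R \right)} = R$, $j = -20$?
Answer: $\frac{11 i \sqrt{1570824787}}{46741} \approx 9.3274 i$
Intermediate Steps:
$o{\left(V \right)} = \sqrt{2} \sqrt{V}$ ($o{\left(V \right)} = \sqrt{2 V} = \sqrt{2} \sqrt{V}$)
$z{\left(h,C \right)} = -80$ ($z{\left(h,C \right)} = \left(-20\right) 4 = -80$)
$\sqrt{\frac{z{\left(490,o{\left(4 \right)} \right)}}{-186964} + D{\left(-87 \right)}} = \sqrt{- \frac{80}{-186964} - 87} = \sqrt{\left(-80\right) \left(- \frac{1}{186964}\right) - 87} = \sqrt{\frac{20}{46741} - 87} = \sqrt{- \frac{4066447}{46741}} = \frac{11 i \sqrt{1570824787}}{46741}$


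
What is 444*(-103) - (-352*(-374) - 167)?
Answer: -177213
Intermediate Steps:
444*(-103) - (-352*(-374) - 167) = -45732 - (131648 - 167) = -45732 - 1*131481 = -45732 - 131481 = -177213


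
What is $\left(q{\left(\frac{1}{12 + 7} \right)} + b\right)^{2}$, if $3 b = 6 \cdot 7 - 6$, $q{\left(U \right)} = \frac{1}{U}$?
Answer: $961$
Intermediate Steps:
$b = 12$ ($b = \frac{6 \cdot 7 - 6}{3} = \frac{42 - 6}{3} = \frac{1}{3} \cdot 36 = 12$)
$\left(q{\left(\frac{1}{12 + 7} \right)} + b\right)^{2} = \left(\frac{1}{\frac{1}{12 + 7}} + 12\right)^{2} = \left(\frac{1}{\frac{1}{19}} + 12\right)^{2} = \left(19 + 12\right)^{2} = 31^{2} = 961$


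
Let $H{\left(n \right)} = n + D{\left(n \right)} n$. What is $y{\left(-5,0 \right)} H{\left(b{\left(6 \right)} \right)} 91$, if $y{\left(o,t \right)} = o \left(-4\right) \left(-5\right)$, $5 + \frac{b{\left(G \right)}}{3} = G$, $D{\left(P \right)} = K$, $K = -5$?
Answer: $109200$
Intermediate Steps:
$D{\left(P \right)} = -5$
$b{\left(G \right)} = -15 + 3 G$
$y{\left(o,t \right)} = 20 o$ ($y{\left(o,t \right)} = - 4 o \left(-5\right) = 20 o$)
$H{\left(n \right)} = - 4 n$ ($H{\left(n \right)} = n - 5 n = - 4 n$)
$y{\left(-5,0 \right)} H{\left(b{\left(6 \right)} \right)} 91 = 20 \left(-5\right) \left(- 4 \left(-15 + 3 \cdot 6\right)\right) 91 = - 100 \left(- 4 \left(-15 + 18\right)\right) 91 = - 100 \left(\left(-4\right) 3\right) 91 = \left(-100\right) \left(-12\right) 91 = 1200 \cdot 91 = 109200$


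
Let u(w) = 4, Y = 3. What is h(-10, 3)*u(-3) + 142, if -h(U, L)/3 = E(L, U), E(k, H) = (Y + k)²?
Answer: -290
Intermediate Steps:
E(k, H) = (3 + k)²
h(U, L) = -3*(3 + L)²
h(-10, 3)*u(-3) + 142 = -3*(3 + 3)²*4 + 142 = -3*6²*4 + 142 = -3*36*4 + 142 = -108*4 + 142 = -432 + 142 = -290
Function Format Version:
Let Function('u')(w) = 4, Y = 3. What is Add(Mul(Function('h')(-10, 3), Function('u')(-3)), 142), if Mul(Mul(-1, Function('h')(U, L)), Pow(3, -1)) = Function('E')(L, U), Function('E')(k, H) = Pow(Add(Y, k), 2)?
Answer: -290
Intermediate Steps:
Function('E')(k, H) = Pow(Add(3, k), 2)
Function('h')(U, L) = Mul(-3, Pow(Add(3, L), 2))
Add(Mul(Function('h')(-10, 3), Function('u')(-3)), 142) = Add(Mul(Mul(-3, Pow(Add(3, 3), 2)), 4), 142) = Add(Mul(Mul(-3, Pow(6, 2)), 4), 142) = Add(Mul(Mul(-3, 36), 4), 142) = Add(Mul(-108, 4), 142) = Add(-432, 142) = -290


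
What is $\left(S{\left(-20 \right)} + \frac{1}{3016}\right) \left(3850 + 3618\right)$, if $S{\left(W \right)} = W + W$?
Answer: $- \frac{225233013}{754} \approx -2.9872 \cdot 10^{5}$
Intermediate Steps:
$S{\left(W \right)} = 2 W$
$\left(S{\left(-20 \right)} + \frac{1}{3016}\right) \left(3850 + 3618\right) = \left(2 \left(-20\right) + \frac{1}{3016}\right) \left(3850 + 3618\right) = \left(-40 + \frac{1}{3016}\right) 7468 = \left(- \frac{120639}{3016}\right) 7468 = - \frac{225233013}{754}$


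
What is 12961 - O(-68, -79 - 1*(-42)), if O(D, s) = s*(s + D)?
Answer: 9076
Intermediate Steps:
O(D, s) = s*(D + s)
12961 - O(-68, -79 - 1*(-42)) = 12961 - (-79 - 1*(-42))*(-68 + (-79 - 1*(-42))) = 12961 - (-79 + 42)*(-68 + (-79 + 42)) = 12961 - (-37)*(-68 - 37) = 12961 - (-37)*(-105) = 12961 - 1*3885 = 12961 - 3885 = 9076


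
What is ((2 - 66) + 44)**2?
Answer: 400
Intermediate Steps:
((2 - 66) + 44)**2 = (-64 + 44)**2 = (-20)**2 = 400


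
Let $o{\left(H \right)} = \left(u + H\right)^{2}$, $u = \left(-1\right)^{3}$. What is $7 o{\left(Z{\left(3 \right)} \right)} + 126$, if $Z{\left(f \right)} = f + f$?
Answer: $301$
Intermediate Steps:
$u = -1$
$Z{\left(f \right)} = 2 f$
$o{\left(H \right)} = \left(-1 + H\right)^{2}$
$7 o{\left(Z{\left(3 \right)} \right)} + 126 = 7 \left(-1 + 2 \cdot 3\right)^{2} + 126 = 7 \left(-1 + 6\right)^{2} + 126 = 7 \cdot 5^{2} + 126 = 7 \cdot 25 + 126 = 175 + 126 = 301$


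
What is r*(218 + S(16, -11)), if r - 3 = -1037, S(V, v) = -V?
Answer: -208868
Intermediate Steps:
r = -1034 (r = 3 - 1037 = -1034)
r*(218 + S(16, -11)) = -1034*(218 - 1*16) = -1034*(218 - 16) = -1034*202 = -208868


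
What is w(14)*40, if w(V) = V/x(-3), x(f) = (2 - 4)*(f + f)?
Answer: 140/3 ≈ 46.667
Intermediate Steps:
x(f) = -4*f
w(V) = V/12 (w(V) = V/((-4*(-3))) = V/12)
w(14)*40 = ((1/12)*14)*40 = (7/6)*40 = 140/3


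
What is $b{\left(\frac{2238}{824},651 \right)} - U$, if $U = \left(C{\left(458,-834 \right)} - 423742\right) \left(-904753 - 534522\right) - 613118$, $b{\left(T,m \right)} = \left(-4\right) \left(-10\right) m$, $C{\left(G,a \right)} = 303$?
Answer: $-609444527567$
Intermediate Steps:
$b{\left(T,m \right)} = 40 m$
$U = 609444553607$ ($U = \left(303 - 423742\right) \left(-904753 - 534522\right) - 613118 = \left(-423439\right) \left(-1439275\right) - 613118 = 609445166725 - 613118 = 609444553607$)
$b{\left(\frac{2238}{824},651 \right)} - U = 40 \cdot 651 - 609444553607 = 26040 - 609444553607 = -609444527567$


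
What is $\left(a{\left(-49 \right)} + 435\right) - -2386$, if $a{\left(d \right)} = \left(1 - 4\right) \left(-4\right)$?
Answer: $2833$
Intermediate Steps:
$a{\left(d \right)} = 12$ ($a{\left(d \right)} = \left(-3\right) \left(-4\right) = 12$)
$\left(a{\left(-49 \right)} + 435\right) - -2386 = \left(12 + 435\right) - -2386 = 447 + 2386 = 2833$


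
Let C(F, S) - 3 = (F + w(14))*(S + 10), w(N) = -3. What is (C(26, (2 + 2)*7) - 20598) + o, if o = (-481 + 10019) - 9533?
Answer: -19716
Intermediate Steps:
C(F, S) = 3 + (-3 + F)*(10 + S) (C(F, S) = 3 + (F - 3)*(S + 10) = 3 + (-3 + F)*(10 + S))
o = 5 (o = 9538 - 9533 = 5)
(C(26, (2 + 2)*7) - 20598) + o = ((-27 - 3*(2 + 2)*7 + 10*26 + 26*((2 + 2)*7)) - 20598) + 5 = ((-27 - 12*7 + 260 + 26*(4*7)) - 20598) + 5 = ((-27 - 3*28 + 260 + 26*28) - 20598) + 5 = ((-27 - 84 + 260 + 728) - 20598) + 5 = (877 - 20598) + 5 = -19721 + 5 = -19716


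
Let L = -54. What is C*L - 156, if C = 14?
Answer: -912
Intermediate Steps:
C*L - 156 = 14*(-54) - 156 = -756 - 156 = -912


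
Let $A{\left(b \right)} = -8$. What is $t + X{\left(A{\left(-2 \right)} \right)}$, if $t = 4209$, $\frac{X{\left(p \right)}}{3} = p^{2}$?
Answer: $4401$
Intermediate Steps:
$X{\left(p \right)} = 3 p^{2}$
$t + X{\left(A{\left(-2 \right)} \right)} = 4209 + 3 \left(-8\right)^{2} = 4209 + 3 \cdot 64 = 4209 + 192 = 4401$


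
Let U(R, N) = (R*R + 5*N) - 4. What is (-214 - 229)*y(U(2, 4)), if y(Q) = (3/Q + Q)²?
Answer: -71947187/400 ≈ -1.7987e+5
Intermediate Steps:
U(R, N) = -4 + R² + 5*N (U(R, N) = (R² + 5*N) - 4 = -4 + R² + 5*N)
y(Q) = (Q + 3/Q)²
(-214 - 229)*y(U(2, 4)) = (-214 - 229)*((3 + (-4 + 2² + 5*4)²)²/(-4 + 2² + 5*4)²) = -443*(3 + (-4 + 4 + 20)²)²/(-4 + 4 + 20)² = -443*(3 + 20²)²/20² = -443*(3 + 400)²/400 = -443*403²/400 = -443*162409/400 = -71947187/400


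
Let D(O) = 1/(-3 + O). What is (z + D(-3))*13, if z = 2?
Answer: 143/6 ≈ 23.833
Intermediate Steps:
(z + D(-3))*13 = (2 + 1/(-3 - 3))*13 = (2 + 1/(-6))*13 = (2 - 1/6)*13 = (11/6)*13 = 143/6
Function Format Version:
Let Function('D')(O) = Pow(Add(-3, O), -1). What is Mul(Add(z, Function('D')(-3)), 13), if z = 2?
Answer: Rational(143, 6) ≈ 23.833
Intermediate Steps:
Mul(Add(z, Function('D')(-3)), 13) = Mul(Add(2, Pow(Add(-3, -3), -1)), 13) = Mul(Add(2, Pow(-6, -1)), 13) = Mul(Add(2, Rational(-1, 6)), 13) = Mul(Rational(11, 6), 13) = Rational(143, 6)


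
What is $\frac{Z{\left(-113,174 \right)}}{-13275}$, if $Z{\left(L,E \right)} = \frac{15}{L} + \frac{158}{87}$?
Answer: $- \frac{16549}{130506525} \approx -0.00012681$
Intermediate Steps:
$Z{\left(L,E \right)} = \frac{158}{87} + \frac{15}{L}$ ($Z{\left(L,E \right)} = \frac{15}{L} + 158 \cdot \frac{1}{87} = \frac{15}{L} + \frac{158}{87} = \frac{158}{87} + \frac{15}{L}$)
$\frac{Z{\left(-113,174 \right)}}{-13275} = \frac{\frac{158}{87} + \frac{15}{-113}}{-13275} = \left(\frac{158}{87} + 15 \left(- \frac{1}{113}\right)\right) \left(- \frac{1}{13275}\right) = \left(\frac{158}{87} - \frac{15}{113}\right) \left(- \frac{1}{13275}\right) = \frac{16549}{9831} \left(- \frac{1}{13275}\right) = - \frac{16549}{130506525}$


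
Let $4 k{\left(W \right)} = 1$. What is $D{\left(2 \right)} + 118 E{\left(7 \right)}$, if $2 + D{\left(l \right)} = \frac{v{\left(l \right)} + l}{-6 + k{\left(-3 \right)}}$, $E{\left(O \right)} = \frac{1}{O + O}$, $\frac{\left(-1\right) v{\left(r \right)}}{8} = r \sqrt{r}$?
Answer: $\frac{979}{161} + \frac{64 \sqrt{2}}{23} \approx 10.016$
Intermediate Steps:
$v{\left(r \right)} = - 8 r^{\frac{3}{2}}$ ($v{\left(r \right)} = - 8 r \sqrt{r} = - 8 r^{\frac{3}{2}}$)
$k{\left(W \right)} = \frac{1}{4}$ ($k{\left(W \right)} = \frac{1}{4} \cdot 1 = \frac{1}{4}$)
$E{\left(O \right)} = \frac{1}{2 O}$
$D{\left(l \right)} = -2 - \frac{4 l}{23} + \frac{32 l^{\frac{3}{2}}}{23}$ ($D{\left(l \right)} = -2 + \frac{- 8 l^{\frac{3}{2}} + l}{-6 + \frac{1}{4}} = -2 + \frac{l - 8 l^{\frac{3}{2}}}{- \frac{23}{4}} = -2 + \left(l - 8 l^{\frac{3}{2}}\right) \left(- \frac{4}{23}\right) = -2 + \left(- \frac{4 l}{23} + \frac{32 l^{\frac{3}{2}}}{23}\right) = -2 - \frac{4 l}{23} + \frac{32 l^{\frac{3}{2}}}{23}$)
$D{\left(2 \right)} + 118 E{\left(7 \right)} = \left(-2 - \frac{8}{23} + \frac{32 \cdot 2^{\frac{3}{2}}}{23}\right) + 118 \frac{1}{2 \cdot 7} = \left(-2 - \frac{8}{23} + \frac{32 \cdot 2 \sqrt{2}}{23}\right) + 118 \cdot \frac{1}{2} \cdot \frac{1}{7} = \left(-2 - \frac{8}{23} + \frac{64 \sqrt{2}}{23}\right) + 118 \cdot \frac{1}{14} = \left(- \frac{54}{23} + \frac{64 \sqrt{2}}{23}\right) + \frac{59}{7} = \frac{979}{161} + \frac{64 \sqrt{2}}{23}$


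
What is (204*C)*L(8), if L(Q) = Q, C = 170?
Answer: 277440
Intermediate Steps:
(204*C)*L(8) = (204*170)*8 = 34680*8 = 277440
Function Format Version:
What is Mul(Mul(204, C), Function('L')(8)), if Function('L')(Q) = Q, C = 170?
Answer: 277440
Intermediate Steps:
Mul(Mul(204, C), Function('L')(8)) = Mul(Mul(204, 170), 8) = Mul(34680, 8) = 277440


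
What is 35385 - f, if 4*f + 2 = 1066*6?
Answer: 67573/2 ≈ 33787.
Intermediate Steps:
f = 3197/2 (f = -½ + (1066*6)/4 = -½ + (¼)*6396 = -½ + 1599 = 3197/2 ≈ 1598.5)
35385 - f = 35385 - 1*3197/2 = 35385 - 3197/2 = 67573/2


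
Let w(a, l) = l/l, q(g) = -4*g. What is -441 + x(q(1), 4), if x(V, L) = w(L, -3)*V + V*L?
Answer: -461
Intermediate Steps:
w(a, l) = 1
x(V, L) = V + L*V (x(V, L) = 1*V + V*L = V + L*V)
-441 + x(q(1), 4) = -441 + (-4*1)*(1 + 4) = -441 - 4*5 = -441 - 20 = -461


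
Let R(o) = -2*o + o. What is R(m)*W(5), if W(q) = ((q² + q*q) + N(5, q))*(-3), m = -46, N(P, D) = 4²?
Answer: -9108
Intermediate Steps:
N(P, D) = 16
R(o) = -o
W(q) = -48 - 6*q² (W(q) = ((q² + q*q) + 16)*(-3) = ((q² + q²) + 16)*(-3) = (2*q² + 16)*(-3) = (16 + 2*q²)*(-3) = -48 - 6*q²)
R(m)*W(5) = (-1*(-46))*(-48 - 6*5²) = 46*(-48 - 6*25) = 46*(-48 - 150) = 46*(-198) = -9108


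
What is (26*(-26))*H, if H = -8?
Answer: 5408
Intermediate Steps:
(26*(-26))*H = (26*(-26))*(-8) = -676*(-8) = 5408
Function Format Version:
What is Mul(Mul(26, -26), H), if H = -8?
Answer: 5408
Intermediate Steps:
Mul(Mul(26, -26), H) = Mul(Mul(26, -26), -8) = Mul(-676, -8) = 5408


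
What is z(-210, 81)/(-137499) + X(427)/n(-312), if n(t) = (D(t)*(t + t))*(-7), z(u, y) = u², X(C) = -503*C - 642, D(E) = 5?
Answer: -784194643/76999440 ≈ -10.184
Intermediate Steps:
X(C) = -642 - 503*C
n(t) = -70*t (n(t) = (5*(t + t))*(-7) = (5*(2*t))*(-7) = (10*t)*(-7) = -70*t)
z(-210, 81)/(-137499) + X(427)/n(-312) = (-210)²/(-137499) + (-642 - 503*427)/((-70*(-312))) = 44100*(-1/137499) + (-642 - 214781)/21840 = -14700/45833 - 215423*1/21840 = -14700/45833 - 16571/1680 = -784194643/76999440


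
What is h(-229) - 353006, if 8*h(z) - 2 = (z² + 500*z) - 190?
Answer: -2886295/8 ≈ -3.6079e+5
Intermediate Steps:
h(z) = -47/2 + z²/8 + 125*z/2 (h(z) = ¼ + ((z² + 500*z) - 190)/8 = ¼ + (-190 + z² + 500*z)/8 = ¼ + (-95/4 + z²/8 + 125*z/2) = -47/2 + z²/8 + 125*z/2)
h(-229) - 353006 = (-47/2 + (⅛)*(-229)² + (125/2)*(-229)) - 353006 = (-47/2 + (⅛)*52441 - 28625/2) - 353006 = (-47/2 + 52441/8 - 28625/2) - 353006 = -62247/8 - 353006 = -2886295/8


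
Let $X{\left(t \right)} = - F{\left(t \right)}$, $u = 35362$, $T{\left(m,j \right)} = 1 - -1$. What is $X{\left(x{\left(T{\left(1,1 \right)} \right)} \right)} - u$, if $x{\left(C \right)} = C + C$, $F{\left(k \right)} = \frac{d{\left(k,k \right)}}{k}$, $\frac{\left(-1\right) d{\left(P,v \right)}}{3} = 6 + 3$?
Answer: $- \frac{141421}{4} \approx -35355.0$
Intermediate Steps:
$d{\left(P,v \right)} = -27$ ($d{\left(P,v \right)} = - 3 \left(6 + 3\right) = \left(-3\right) 9 = -27$)
$T{\left(m,j \right)} = 2$ ($T{\left(m,j \right)} = 1 + 1 = 2$)
$F{\left(k \right)} = - \frac{27}{k}$
$x{\left(C \right)} = 2 C$
$X{\left(t \right)} = \frac{27}{t}$ ($X{\left(t \right)} = - \frac{-27}{t} = \frac{27}{t}$)
$X{\left(x{\left(T{\left(1,1 \right)} \right)} \right)} - u = \frac{27}{2 \cdot 2} - 35362 = \frac{27}{4} - 35362 = - \frac{141421}{4}$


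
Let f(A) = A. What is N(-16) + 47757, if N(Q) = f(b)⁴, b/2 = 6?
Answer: 68493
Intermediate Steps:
b = 12 (b = 2*6 = 12)
N(Q) = 20736 (N(Q) = 12⁴ = 20736)
N(-16) + 47757 = 20736 + 47757 = 68493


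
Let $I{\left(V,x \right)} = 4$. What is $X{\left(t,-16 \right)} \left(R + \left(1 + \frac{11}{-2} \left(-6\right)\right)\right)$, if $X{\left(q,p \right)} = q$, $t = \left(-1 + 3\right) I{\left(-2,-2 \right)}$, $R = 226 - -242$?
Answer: $4016$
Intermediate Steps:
$R = 468$ ($R = 226 + 242 = 468$)
$t = 8$ ($t = \left(-1 + 3\right) 4 = 2 \cdot 4 = 8$)
$X{\left(t,-16 \right)} \left(R + \left(1 + \frac{11}{-2} \left(-6\right)\right)\right) = 8 \left(468 + \left(1 + \frac{11}{-2} \left(-6\right)\right)\right) = 8 \left(468 + \left(1 + 11 \left(- \frac{1}{2}\right) \left(-6\right)\right)\right) = 8 \left(468 + \left(1 - -33\right)\right) = 8 \left(468 + \left(1 + 33\right)\right) = 8 \left(468 + 34\right) = 8 \cdot 502 = 4016$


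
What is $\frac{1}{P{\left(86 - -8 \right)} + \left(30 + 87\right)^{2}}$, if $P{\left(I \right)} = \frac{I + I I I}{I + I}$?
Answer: $\frac{2}{36215} \approx 5.5226 \cdot 10^{-5}$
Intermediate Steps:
$P{\left(I \right)} = \frac{I + I^{3}}{2 I}$ ($P{\left(I \right)} = \frac{I + I^{2} I}{2 I} = \left(I + I^{3}\right) \frac{1}{2 I} = \frac{I + I^{3}}{2 I}$)
$\frac{1}{P{\left(86 - -8 \right)} + \left(30 + 87\right)^{2}} = \frac{1}{\left(\frac{1}{2} + \frac{\left(86 - -8\right)^{2}}{2}\right) + \left(30 + 87\right)^{2}} = \frac{1}{\left(\frac{1}{2} + \frac{\left(86 + 8\right)^{2}}{2}\right) + 117^{2}} = \frac{1}{\left(\frac{1}{2} + \frac{94^{2}}{2}\right) + 13689} = \frac{1}{\left(\frac{1}{2} + \frac{1}{2} \cdot 8836\right) + 13689} = \frac{1}{\left(\frac{1}{2} + 4418\right) + 13689} = \frac{1}{\frac{8837}{2} + 13689} = \frac{1}{\frac{36215}{2}} = \frac{2}{36215}$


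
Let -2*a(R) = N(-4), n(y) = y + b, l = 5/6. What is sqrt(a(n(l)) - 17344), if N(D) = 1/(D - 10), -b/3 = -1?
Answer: 3*I*sqrt(377713)/14 ≈ 131.7*I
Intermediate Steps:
b = 3 (b = -3*(-1) = 3)
l = 5/6 (l = 5*(1/6) = 5/6 ≈ 0.83333)
n(y) = 3 + y (n(y) = y + 3 = 3 + y)
N(D) = 1/(-10 + D)
a(R) = 1/28 (a(R) = -1/(2*(-10 - 4)) = -1/2/(-14) = -1/2*(-1/14) = 1/28)
sqrt(a(n(l)) - 17344) = sqrt(1/28 - 17344) = sqrt(-485631/28) = 3*I*sqrt(377713)/14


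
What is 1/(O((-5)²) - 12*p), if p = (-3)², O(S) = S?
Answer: -1/83 ≈ -0.012048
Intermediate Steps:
p = 9
1/(O((-5)²) - 12*p) = 1/((-5)² - 12*9) = 1/(25 - 108) = 1/(-83) = -1/83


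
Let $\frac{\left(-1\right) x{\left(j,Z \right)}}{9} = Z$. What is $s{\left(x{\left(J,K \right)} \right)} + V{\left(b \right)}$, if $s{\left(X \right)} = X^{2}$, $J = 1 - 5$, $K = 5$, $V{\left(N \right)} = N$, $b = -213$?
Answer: $1812$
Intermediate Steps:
$J = -4$ ($J = 1 - 5 = -4$)
$x{\left(j,Z \right)} = - 9 Z$
$s{\left(x{\left(J,K \right)} \right)} + V{\left(b \right)} = \left(\left(-9\right) 5\right)^{2} - 213 = \left(-45\right)^{2} - 213 = 2025 - 213 = 1812$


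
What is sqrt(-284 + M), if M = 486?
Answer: sqrt(202) ≈ 14.213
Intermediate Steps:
sqrt(-284 + M) = sqrt(-284 + 486) = sqrt(202)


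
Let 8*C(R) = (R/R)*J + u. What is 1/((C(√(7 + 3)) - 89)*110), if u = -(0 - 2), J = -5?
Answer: -4/39325 ≈ -0.00010172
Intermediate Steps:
u = 2 (u = -1*(-2) = 2)
C(R) = -3/8 (C(R) = ((R/R)*(-5) + 2)/8 = (1*(-5) + 2)/8 = (-5 + 2)/8 = (⅛)*(-3) = -3/8)
1/((C(√(7 + 3)) - 89)*110) = 1/((-3/8 - 89)*110) = 1/(-715/8*110) = 1/(-39325/4) = -4/39325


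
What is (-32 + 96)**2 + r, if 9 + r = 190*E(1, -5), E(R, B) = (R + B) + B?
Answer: 2377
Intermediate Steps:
E(R, B) = R + 2*B (E(R, B) = (B + R) + B = R + 2*B)
r = -1719 (r = -9 + 190*(1 + 2*(-5)) = -9 + 190*(1 - 10) = -9 + 190*(-9) = -9 - 1710 = -1719)
(-32 + 96)**2 + r = (-32 + 96)**2 - 1719 = 64**2 - 1719 = 4096 - 1719 = 2377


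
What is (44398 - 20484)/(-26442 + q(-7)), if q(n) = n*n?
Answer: -23914/26393 ≈ -0.90607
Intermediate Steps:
q(n) = n**2
(44398 - 20484)/(-26442 + q(-7)) = (44398 - 20484)/(-26442 + (-7)**2) = 23914/(-26442 + 49) = 23914/(-26393) = 23914*(-1/26393) = -23914/26393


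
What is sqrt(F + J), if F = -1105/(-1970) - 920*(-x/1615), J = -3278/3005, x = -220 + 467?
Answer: sqrt(56787498628677690)/20127490 ≈ 11.840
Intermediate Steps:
x = 247
J = -3278/3005 (J = -3278*1/3005 = -3278/3005 ≈ -1.0908)
F = 946205/6698 (F = -1105/(-1970) - 920/((-1615/247)) = -1105*(-1/1970) - 920/((-1615*1/247)) = 221/394 - 920/(-85/13) = 221/394 - 920*(-13/85) = 221/394 + 2392/17 = 946205/6698 ≈ 141.27)
sqrt(F + J) = sqrt(946205/6698 - 3278/3005) = sqrt(2821389981/20127490) = sqrt(56787498628677690)/20127490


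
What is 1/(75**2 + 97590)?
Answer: 1/103215 ≈ 9.6885e-6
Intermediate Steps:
1/(75**2 + 97590) = 1/(5625 + 97590) = 1/103215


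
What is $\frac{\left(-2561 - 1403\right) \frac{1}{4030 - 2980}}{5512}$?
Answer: $- \frac{991}{1446900} \approx -0.00068491$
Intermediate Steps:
$\frac{\left(-2561 - 1403\right) \frac{1}{4030 - 2980}}{5512} = - \frac{3964}{1050} \cdot \frac{1}{5512} = \left(-3964\right) \frac{1}{1050} \cdot \frac{1}{5512} = \left(- \frac{1982}{525}\right) \frac{1}{5512} = - \frac{991}{1446900}$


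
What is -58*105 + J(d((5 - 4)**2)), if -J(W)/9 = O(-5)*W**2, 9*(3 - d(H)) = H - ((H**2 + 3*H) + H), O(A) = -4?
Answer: -50966/9 ≈ -5662.9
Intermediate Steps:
d(H) = 3 + H/3 + H**2/9 (d(H) = 3 - (H - ((H**2 + 3*H) + H))/9 = 3 - (H - (H**2 + 4*H))/9 = 3 - (H + (-H**2 - 4*H))/9 = 3 - (-H**2 - 3*H)/9 = 3 + (H/3 + H**2/9) = 3 + H/3 + H**2/9)
J(W) = 36*W**2 (J(W) = -(-36)*W**2 = 36*W**2)
-58*105 + J(d((5 - 4)**2)) = -58*105 + 36*(3 + (5 - 4)**2/3 + ((5 - 4)**2)**2/9)**2 = -6090 + 36*(3 + (1/3)*1**2 + (1**2)**2/9)**2 = -6090 + 36*(3 + (1/3)*1 + (1/9)*1**2)**2 = -6090 + 36*(3 + 1/3 + (1/9)*1)**2 = -6090 + 36*(3 + 1/3 + 1/9)**2 = -6090 + 36*(31/9)**2 = -6090 + 36*(961/81) = -6090 + 3844/9 = -50966/9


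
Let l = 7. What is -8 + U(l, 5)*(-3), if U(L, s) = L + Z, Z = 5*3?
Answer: -74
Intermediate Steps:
Z = 15
U(L, s) = 15 + L (U(L, s) = L + 15 = 15 + L)
-8 + U(l, 5)*(-3) = -8 + (15 + 7)*(-3) = -8 + 22*(-3) = -8 - 66 = -74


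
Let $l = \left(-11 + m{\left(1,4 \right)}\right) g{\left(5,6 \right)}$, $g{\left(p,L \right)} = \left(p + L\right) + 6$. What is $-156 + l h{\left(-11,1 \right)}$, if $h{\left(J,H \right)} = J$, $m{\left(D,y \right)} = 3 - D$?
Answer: $1527$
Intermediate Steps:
$g{\left(p,L \right)} = 6 + L + p$ ($g{\left(p,L \right)} = \left(L + p\right) + 6 = 6 + L + p$)
$l = -153$ ($l = \left(-11 + \left(3 - 1\right)\right) \left(6 + 6 + 5\right) = \left(-11 + \left(3 - 1\right)\right) 17 = \left(-11 + 2\right) 17 = \left(-9\right) 17 = -153$)
$-156 + l h{\left(-11,1 \right)} = -156 - -1683 = -156 + 1683 = 1527$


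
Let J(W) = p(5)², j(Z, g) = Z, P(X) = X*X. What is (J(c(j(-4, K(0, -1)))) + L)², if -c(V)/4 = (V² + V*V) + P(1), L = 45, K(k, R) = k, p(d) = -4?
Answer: 3721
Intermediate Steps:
P(X) = X²
c(V) = -4 - 8*V² (c(V) = -4*((V² + V*V) + 1²) = -4*((V² + V²) + 1) = -4*(2*V² + 1) = -4*(1 + 2*V²) = -4 - 8*V²)
J(W) = 16 (J(W) = (-4)² = 16)
(J(c(j(-4, K(0, -1)))) + L)² = (16 + 45)² = 61² = 3721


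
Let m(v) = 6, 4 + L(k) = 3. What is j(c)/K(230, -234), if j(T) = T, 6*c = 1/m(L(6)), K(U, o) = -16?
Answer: -1/576 ≈ -0.0017361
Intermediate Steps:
L(k) = -1 (L(k) = -4 + 3 = -1)
c = 1/36 (c = (⅙)/6 = (⅙)*(⅙) = 1/36 ≈ 0.027778)
j(c)/K(230, -234) = (1/36)/(-16) = (1/36)*(-1/16) = -1/576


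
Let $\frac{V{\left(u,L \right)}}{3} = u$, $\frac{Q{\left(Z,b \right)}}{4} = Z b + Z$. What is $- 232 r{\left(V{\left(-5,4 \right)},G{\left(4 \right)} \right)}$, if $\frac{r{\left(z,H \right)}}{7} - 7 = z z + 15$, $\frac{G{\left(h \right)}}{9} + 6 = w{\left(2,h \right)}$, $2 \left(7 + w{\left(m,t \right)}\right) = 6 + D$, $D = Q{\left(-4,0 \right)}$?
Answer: $-401128$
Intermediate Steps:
$Q{\left(Z,b \right)} = 4 Z + 4 Z b$ ($Q{\left(Z,b \right)} = 4 \left(Z b + Z\right) = 4 \left(Z + Z b\right) = 4 Z + 4 Z b$)
$D = -16$ ($D = 4 \left(-4\right) \left(1 + 0\right) = 4 \left(-4\right) 1 = -16$)
$w{\left(m,t \right)} = -12$ ($w{\left(m,t \right)} = -7 + \frac{6 - 16}{2} = -7 + \frac{1}{2} \left(-10\right) = -7 - 5 = -12$)
$V{\left(u,L \right)} = 3 u$
$G{\left(h \right)} = -162$ ($G{\left(h \right)} = -54 + 9 \left(-12\right) = -54 - 108 = -162$)
$r{\left(z,H \right)} = 154 + 7 z^{2}$ ($r{\left(z,H \right)} = 49 + 7 \left(z z + 15\right) = 49 + 7 \left(z^{2} + 15\right) = 49 + 7 \left(15 + z^{2}\right) = 49 + \left(105 + 7 z^{2}\right) = 154 + 7 z^{2}$)
$- 232 r{\left(V{\left(-5,4 \right)},G{\left(4 \right)} \right)} = - 232 \left(154 + 7 \left(3 \left(-5\right)\right)^{2}\right) = - 232 \left(154 + 7 \left(-15\right)^{2}\right) = - 232 \left(154 + 7 \cdot 225\right) = - 232 \left(154 + 1575\right) = \left(-232\right) 1729 = -401128$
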